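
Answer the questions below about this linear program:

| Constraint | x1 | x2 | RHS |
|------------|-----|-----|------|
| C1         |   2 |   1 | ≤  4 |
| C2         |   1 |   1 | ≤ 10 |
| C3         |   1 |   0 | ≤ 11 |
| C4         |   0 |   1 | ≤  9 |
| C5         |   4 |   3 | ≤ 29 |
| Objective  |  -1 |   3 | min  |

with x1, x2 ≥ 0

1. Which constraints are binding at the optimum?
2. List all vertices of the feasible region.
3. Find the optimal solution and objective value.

1. C1, x2 ≥ 0
2. (0, 0), (2, 0), (0, 4)
3. x1 = 2, x2 = 0, z = -2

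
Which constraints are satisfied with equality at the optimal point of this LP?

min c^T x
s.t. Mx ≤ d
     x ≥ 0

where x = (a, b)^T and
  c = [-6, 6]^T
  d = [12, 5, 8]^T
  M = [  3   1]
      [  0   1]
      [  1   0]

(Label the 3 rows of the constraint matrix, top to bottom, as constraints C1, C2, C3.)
Optimal: a = 4, b = 0
Binding: C1, b ≥ 0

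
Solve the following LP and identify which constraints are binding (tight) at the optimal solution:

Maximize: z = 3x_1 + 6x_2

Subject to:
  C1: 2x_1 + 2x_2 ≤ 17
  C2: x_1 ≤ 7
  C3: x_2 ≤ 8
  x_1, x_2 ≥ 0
Optimal: x_1 = 0.5, x_2 = 8
Slack at optimum:
  C1: slack = 0 (binding)
  C2: slack = 6.5
  C3: slack = 0 (binding)
  x_1 ≥ 0: x_1 = 0.5
  x_2 ≥ 0: x_2 = 8
Binding constraints: C1, C3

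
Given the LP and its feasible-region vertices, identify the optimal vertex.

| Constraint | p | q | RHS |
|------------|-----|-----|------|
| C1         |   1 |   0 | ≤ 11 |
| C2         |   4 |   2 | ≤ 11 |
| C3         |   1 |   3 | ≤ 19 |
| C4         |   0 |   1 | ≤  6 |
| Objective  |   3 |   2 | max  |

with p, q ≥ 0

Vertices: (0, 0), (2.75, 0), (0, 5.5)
Evaluating z = 3p + 2q at each vertex:
  (0, 0): z = 0
  (2.75, 0): z = 8.25
  (0, 5.5): z = 11

The largest value is z = 11, attained at (0, 5.5).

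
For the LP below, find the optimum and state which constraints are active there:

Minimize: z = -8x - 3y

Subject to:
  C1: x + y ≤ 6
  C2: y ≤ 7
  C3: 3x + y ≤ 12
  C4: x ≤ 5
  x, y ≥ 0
Optimal: x = 3, y = 3
Binding: C1, C3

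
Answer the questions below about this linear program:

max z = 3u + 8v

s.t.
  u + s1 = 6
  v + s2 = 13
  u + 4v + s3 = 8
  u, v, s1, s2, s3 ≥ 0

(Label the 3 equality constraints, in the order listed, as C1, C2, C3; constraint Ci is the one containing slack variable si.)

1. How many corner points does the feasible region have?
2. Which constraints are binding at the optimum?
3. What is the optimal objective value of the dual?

1. 4
2. C1, C3
3. 22 (by strong duality, equal to the primal optimum)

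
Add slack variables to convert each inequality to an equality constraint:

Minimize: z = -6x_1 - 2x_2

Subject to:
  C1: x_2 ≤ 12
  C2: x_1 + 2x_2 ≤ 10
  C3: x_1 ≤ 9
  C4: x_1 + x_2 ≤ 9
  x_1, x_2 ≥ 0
min z = -6x_1 - 2x_2

s.t.
  x_2 + s1 = 12
  x_1 + 2x_2 + s2 = 10
  x_1 + s3 = 9
  x_1 + x_2 + s4 = 9
  x_1, x_2, s1, s2, s3, s4 ≥ 0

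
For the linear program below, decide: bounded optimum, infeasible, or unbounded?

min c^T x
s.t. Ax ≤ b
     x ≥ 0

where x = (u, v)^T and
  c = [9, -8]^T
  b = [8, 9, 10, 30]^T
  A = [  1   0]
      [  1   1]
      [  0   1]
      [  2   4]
The point (0, 7.5) satisfies every constraint, so the LP is feasible; the constraints give u ≤ 8 and v ≤ 10, which with u, v ≥ 0 keep the feasible region inside a bounded box. A feasible, bounded LP attains a finite optimum at a vertex.

The LP has an optimal solution: (0, 7.5) with z = -60.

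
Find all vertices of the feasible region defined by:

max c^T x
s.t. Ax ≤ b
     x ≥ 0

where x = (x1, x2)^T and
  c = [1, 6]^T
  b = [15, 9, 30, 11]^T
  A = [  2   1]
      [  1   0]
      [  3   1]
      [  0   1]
Each vertex is the intersection of two constraint boundaries that also satisfies all remaining constraints:
  x1 = 0 and x2 = 0 → (0, 0)
  2x1 + x2 = 15 and x2 = 0 → (7.5, 0)
  2x1 + x2 = 15 and x2 = 11 → (2, 11)
  x2 = 11 and x1 = 0 → (0, 11)

Vertices: (0, 0), (7.5, 0), (2, 11), (0, 11)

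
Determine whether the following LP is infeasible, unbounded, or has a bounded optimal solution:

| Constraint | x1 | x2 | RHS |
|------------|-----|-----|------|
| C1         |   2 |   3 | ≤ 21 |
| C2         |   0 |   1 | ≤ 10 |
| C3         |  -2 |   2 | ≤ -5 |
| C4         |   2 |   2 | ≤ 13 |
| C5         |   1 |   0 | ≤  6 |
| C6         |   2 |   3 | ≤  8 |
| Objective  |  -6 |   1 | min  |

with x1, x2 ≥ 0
The point (4, 0) satisfies every constraint, so the LP is feasible; the constraints give x1 ≤ 6 and x2 ≤ 10, which with x1, x2 ≥ 0 keep the feasible region inside a bounded box. A feasible, bounded LP attains a finite optimum at a vertex.

Bounded optimum: z* = -24 at (4, 0).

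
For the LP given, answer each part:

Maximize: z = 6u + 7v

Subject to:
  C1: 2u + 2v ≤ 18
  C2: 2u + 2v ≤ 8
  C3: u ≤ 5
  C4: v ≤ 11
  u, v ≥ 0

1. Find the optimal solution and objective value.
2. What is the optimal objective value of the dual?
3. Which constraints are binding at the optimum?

1. u = 0, v = 4, z = 28
2. 28 (by strong duality, equal to the primal optimum)
3. C2, u ≥ 0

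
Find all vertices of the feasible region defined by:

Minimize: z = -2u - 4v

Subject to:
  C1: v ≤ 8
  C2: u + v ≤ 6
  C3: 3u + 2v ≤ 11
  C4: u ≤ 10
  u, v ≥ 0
Each vertex is the intersection of two constraint boundaries that also satisfies all remaining constraints:
  u = 0 and v = 0 → (0, 0)
  3u + 2v = 11 and v = 0 → (3.667, 0)
  3u + 2v = 11 and u = 0 → (0, 5.5)

Vertices: (0, 0), (3.667, 0), (0, 5.5)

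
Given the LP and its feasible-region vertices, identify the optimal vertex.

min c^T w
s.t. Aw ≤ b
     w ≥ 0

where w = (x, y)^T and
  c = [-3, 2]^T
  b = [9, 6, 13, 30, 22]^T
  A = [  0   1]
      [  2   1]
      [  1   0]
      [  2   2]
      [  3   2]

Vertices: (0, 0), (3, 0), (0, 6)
Evaluating z = -3x + 2y at each vertex:
  (0, 0): z = 0
  (3, 0): z = -9
  (0, 6): z = 12

The smallest value is z = -9, attained at (3, 0).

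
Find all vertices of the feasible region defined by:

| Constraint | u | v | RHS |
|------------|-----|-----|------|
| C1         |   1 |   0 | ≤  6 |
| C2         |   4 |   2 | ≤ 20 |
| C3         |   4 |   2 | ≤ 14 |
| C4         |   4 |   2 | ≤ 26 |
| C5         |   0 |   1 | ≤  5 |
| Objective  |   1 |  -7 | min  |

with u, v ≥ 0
Each vertex is the intersection of two constraint boundaries that also satisfies all remaining constraints:
  u = 0 and v = 0 → (0, 0)
  4u + 2v = 14 and v = 0 → (3.5, 0)
  4u + 2v = 14 and v = 5 → (1, 5)
  v = 5 and u = 0 → (0, 5)

Vertices: (0, 0), (3.5, 0), (1, 5), (0, 5)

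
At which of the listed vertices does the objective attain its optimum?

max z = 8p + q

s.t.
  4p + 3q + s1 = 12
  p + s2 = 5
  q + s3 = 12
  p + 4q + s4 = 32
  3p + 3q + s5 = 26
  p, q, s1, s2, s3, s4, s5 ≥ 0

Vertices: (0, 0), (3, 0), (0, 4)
(3, 0) with z = 24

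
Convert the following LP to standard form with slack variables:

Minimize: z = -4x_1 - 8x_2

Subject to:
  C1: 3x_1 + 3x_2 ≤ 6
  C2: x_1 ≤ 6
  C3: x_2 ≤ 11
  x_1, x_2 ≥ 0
min z = -4x_1 - 8x_2

s.t.
  3x_1 + 3x_2 + s1 = 6
  x_1 + s2 = 6
  x_2 + s3 = 11
  x_1, x_2, s1, s2, s3 ≥ 0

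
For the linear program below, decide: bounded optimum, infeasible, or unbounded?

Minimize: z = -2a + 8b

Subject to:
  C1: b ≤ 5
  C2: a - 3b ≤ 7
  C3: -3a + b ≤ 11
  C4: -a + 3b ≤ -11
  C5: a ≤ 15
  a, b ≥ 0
C2 requires a - 3b ≤ 7, while C4 (-a + 3b ≤ -11) is equivalent to a - 3b ≥ 11. Together they would need 11 ≤ a - 3b ≤ 7, which is impossible since 11 > 7. No point satisfies all constraints.

The feasible region is empty; the LP is infeasible.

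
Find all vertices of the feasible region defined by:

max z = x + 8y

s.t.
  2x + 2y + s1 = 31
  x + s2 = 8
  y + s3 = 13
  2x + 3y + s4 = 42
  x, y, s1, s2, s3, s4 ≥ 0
Each vertex is the intersection of two constraint boundaries that also satisfies all remaining constraints:
  x = 0 and y = 0 → (0, 0)
  x = 8 and y = 0 → (8, 0)
  2x + 2y = 31 and x = 8 → (8, 7.5)
  2x + 2y = 31 and 2x + 3y = 42 → (4.5, 11)
  y = 13 and 2x + 3y = 42 → (1.5, 13)
  y = 13 and x = 0 → (0, 13)

Vertices: (0, 0), (8, 0), (8, 7.5), (4.5, 11), (1.5, 13), (0, 13)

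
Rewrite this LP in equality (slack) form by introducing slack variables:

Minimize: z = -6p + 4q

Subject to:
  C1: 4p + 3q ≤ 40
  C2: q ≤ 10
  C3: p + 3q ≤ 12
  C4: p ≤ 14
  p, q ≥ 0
min z = -6p + 4q

s.t.
  4p + 3q + s1 = 40
  q + s2 = 10
  p + 3q + s3 = 12
  p + s4 = 14
  p, q, s1, s2, s3, s4 ≥ 0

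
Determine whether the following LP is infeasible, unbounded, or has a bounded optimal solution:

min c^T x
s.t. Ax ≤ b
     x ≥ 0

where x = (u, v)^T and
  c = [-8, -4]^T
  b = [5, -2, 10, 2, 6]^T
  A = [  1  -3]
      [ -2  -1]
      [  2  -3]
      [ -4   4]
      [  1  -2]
Feasible point: (1, 0) satisfies every constraint, so the LP is feasible.
Direction d = (1, 1): for each constraint row a, a·d ≤ 0 —
  (1)(1) + (-3)(1) = -2 ≤ 0
  (-2)(1) + (-1)(1) = -3 ≤ 0
  (2)(1) + (-3)(1) = -1 ≤ 0
  (-4)(1) + (4)(1) = 0 ≤ 0
  (1)(1) + (-2)(1) = -1 ≤ 0
and d ≥ 0, so (1, 0) + t·d stays feasible for every t ≥ 0. Along this ray z = -8u - 4v changes by -12 per unit t, so z → −∞.

Unbounded: there is a feasible ray along which z → −∞.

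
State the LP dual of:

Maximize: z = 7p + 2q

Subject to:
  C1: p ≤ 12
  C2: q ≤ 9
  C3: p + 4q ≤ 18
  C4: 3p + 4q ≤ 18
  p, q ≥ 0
Minimize: z = 12y1 + 9y2 + 18y3 + 18y4

Subject to:
  C1: -y1 - y3 - 3y4 ≤ -7
  C2: -y2 - 4y3 - 4y4 ≤ -2
  y1, y2, y3, y4 ≥ 0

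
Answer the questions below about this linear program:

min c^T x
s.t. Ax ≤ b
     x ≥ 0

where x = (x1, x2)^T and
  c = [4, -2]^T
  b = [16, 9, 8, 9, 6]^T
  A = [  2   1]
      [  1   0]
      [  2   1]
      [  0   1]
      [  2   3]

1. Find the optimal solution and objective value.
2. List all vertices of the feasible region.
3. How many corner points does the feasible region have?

1. x1 = 0, x2 = 2, z = -4
2. (0, 0), (3, 0), (0, 2)
3. 3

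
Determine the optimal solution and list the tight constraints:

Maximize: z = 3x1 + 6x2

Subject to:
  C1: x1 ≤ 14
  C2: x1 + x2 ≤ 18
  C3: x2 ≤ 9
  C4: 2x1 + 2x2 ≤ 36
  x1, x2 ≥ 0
Optimal: x1 = 9, x2 = 9
Slack at optimum:
  C1: slack = 5
  C2: slack = 0 (binding)
  C3: slack = 0 (binding)
  C4: slack = 0 (binding)
  x1 ≥ 0: x1 = 9
  x2 ≥ 0: x2 = 9
Binding constraints: C2, C3, C4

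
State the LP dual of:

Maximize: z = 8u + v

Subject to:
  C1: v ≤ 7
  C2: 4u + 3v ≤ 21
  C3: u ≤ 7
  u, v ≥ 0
Minimize: z = 7y1 + 21y2 + 7y3

Subject to:
  C1: -4y2 - y3 ≤ -8
  C2: -y1 - 3y2 ≤ -1
  y1, y2, y3 ≥ 0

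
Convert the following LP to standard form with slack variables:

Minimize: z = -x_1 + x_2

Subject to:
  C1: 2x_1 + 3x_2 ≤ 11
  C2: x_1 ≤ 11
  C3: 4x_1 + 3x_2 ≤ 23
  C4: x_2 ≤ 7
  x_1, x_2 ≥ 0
min z = -x_1 + x_2

s.t.
  2x_1 + 3x_2 + s1 = 11
  x_1 + s2 = 11
  4x_1 + 3x_2 + s3 = 23
  x_2 + s4 = 7
  x_1, x_2, s1, s2, s3, s4 ≥ 0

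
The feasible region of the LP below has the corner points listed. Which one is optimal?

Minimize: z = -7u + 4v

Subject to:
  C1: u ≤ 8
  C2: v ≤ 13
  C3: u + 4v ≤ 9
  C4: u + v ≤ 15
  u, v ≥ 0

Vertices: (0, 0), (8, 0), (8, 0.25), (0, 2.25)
(8, 0) with z = -56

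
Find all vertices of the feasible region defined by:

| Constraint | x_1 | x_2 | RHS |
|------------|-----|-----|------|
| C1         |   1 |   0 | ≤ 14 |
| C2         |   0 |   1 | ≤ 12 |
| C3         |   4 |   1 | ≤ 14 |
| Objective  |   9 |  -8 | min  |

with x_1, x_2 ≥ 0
Each vertex is the intersection of two constraint boundaries that also satisfies all remaining constraints:
  x_1 = 0 and x_2 = 0 → (0, 0)
  4x_1 + x_2 = 14 and x_2 = 0 → (3.5, 0)
  x_2 = 12 and 4x_1 + x_2 = 14 → (0.5, 12)
  x_2 = 12 and x_1 = 0 → (0, 12)

Vertices: (0, 0), (3.5, 0), (0.5, 12), (0, 12)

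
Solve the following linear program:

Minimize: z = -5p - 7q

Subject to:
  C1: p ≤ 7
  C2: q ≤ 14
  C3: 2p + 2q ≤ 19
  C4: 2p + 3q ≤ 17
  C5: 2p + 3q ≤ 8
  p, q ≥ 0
Each vertex is the intersection of two constraint boundaries that also satisfies all remaining constraints:
  p = 0 and q = 0 → (0, 0)
  2p + 3q = 8 and q = 0 → (4, 0)
  2p + 3q = 8 and p = 0 → (0, 2.667)

Evaluating z = -5p - 7q at each vertex:
  (0, 0): z = 0
  (4, 0): z = -20
  (0, 2.667): z = -18.67

The minimum is at (4, 0) with z = -20.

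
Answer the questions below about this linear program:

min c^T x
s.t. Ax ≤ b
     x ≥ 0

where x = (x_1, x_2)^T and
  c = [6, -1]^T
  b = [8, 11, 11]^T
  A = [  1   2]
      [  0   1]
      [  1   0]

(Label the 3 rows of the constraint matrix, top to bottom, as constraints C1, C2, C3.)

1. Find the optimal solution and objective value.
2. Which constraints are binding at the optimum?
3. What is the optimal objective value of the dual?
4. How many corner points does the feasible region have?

1. x_1 = 0, x_2 = 4, z = -4
2. C1, x_1 ≥ 0
3. -4 (by strong duality, equal to the primal optimum)
4. 3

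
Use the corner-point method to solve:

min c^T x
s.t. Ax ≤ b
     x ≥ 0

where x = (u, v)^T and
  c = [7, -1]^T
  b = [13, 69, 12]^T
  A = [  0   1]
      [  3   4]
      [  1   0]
u = 0, v = 13, z = -13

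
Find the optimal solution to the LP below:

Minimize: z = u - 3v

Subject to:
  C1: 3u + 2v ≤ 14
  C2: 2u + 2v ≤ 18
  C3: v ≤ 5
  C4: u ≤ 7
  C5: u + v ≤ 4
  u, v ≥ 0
Each vertex is the intersection of two constraint boundaries that also satisfies all remaining constraints:
  u = 0 and v = 0 → (0, 0)
  u + v = 4 and v = 0 → (4, 0)
  u + v = 4 and u = 0 → (0, 4)

Evaluating z = u - 3v at each vertex:
  (0, 0): z = 0
  (4, 0): z = 4
  (0, 4): z = -12

The minimum is at (0, 4) with z = -12.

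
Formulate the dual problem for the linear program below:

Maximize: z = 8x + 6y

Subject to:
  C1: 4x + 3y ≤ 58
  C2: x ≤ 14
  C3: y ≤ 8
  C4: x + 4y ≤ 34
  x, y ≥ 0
Minimize: z = 58y1 + 14y2 + 8y3 + 34y4

Subject to:
  C1: -4y1 - y2 - y4 ≤ -8
  C2: -3y1 - y3 - 4y4 ≤ -6
  y1, y2, y3, y4 ≥ 0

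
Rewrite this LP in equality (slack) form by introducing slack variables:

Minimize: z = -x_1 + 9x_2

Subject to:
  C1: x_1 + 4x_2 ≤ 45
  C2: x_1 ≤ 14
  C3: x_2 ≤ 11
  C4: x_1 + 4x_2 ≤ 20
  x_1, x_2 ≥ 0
min z = -x_1 + 9x_2

s.t.
  x_1 + 4x_2 + s1 = 45
  x_1 + s2 = 14
  x_2 + s3 = 11
  x_1 + 4x_2 + s4 = 20
  x_1, x_2, s1, s2, s3, s4 ≥ 0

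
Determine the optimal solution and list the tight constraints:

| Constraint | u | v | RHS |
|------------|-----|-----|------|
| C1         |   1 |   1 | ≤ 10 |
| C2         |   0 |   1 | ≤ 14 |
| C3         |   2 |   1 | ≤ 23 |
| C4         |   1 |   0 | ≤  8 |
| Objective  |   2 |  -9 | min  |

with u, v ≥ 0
Optimal: u = 0, v = 10
Slack at optimum:
  C1: slack = 0 (binding)
  C2: slack = 4
  C3: slack = 13
  C4: slack = 8
  u ≥ 0: u = 0 (binding)
  v ≥ 0: v = 10
Binding constraints: C1, u ≥ 0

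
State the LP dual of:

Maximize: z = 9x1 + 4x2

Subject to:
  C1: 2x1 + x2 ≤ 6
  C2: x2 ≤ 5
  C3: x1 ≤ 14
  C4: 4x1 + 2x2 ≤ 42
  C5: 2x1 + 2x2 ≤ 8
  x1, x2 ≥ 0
Minimize: z = 6y1 + 5y2 + 14y3 + 42y4 + 8y5

Subject to:
  C1: -2y1 - y3 - 4y4 - 2y5 ≤ -9
  C2: -y1 - y2 - 2y4 - 2y5 ≤ -4
  y1, y2, y3, y4, y5 ≥ 0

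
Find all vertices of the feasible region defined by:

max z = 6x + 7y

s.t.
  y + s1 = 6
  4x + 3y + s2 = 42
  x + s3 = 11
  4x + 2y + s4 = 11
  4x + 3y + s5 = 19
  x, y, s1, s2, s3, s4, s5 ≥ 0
Each vertex is the intersection of two constraint boundaries that also satisfies all remaining constraints:
  x = 0 and y = 0 → (0, 0)
  4x + 2y = 11 and y = 0 → (2.75, 0)
  4x + 2y = 11 and x = 0 → (0, 5.5)

Vertices: (0, 0), (2.75, 0), (0, 5.5)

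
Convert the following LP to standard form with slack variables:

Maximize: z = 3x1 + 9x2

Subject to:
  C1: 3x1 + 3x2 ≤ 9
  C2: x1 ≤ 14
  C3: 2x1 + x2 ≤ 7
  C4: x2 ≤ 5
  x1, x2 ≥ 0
max z = 3x1 + 9x2

s.t.
  3x1 + 3x2 + s1 = 9
  x1 + s2 = 14
  2x1 + x2 + s3 = 7
  x2 + s4 = 5
  x1, x2, s1, s2, s3, s4 ≥ 0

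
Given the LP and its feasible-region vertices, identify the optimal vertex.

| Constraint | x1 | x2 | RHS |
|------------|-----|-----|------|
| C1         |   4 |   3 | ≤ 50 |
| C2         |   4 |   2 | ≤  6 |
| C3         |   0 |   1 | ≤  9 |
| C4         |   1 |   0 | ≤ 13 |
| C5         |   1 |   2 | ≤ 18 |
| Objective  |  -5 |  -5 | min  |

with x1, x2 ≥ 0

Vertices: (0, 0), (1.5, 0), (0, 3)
(0, 3) with z = -15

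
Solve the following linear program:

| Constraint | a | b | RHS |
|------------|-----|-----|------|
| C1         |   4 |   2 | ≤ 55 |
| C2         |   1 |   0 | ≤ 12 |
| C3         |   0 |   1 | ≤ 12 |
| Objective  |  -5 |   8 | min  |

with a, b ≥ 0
Each vertex is the intersection of two constraint boundaries that also satisfies all remaining constraints:
  a = 0 and b = 0 → (0, 0)
  a = 12 and b = 0 → (12, 0)
  4a + 2b = 55 and a = 12 → (12, 3.5)
  4a + 2b = 55 and b = 12 → (7.75, 12)
  b = 12 and a = 0 → (0, 12)

Evaluating z = -5a + 8b at each vertex:
  (0, 0): z = 0
  (12, 0): z = -60
  (12, 3.5): z = -32
  (7.75, 12): z = 57.25
  (0, 12): z = 96

The minimum is at (12, 0) with z = -60.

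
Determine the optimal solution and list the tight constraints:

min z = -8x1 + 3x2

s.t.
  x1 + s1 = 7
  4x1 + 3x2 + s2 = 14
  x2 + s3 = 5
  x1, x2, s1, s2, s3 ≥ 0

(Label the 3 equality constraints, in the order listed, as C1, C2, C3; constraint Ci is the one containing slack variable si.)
Optimal: x1 = 3.5, x2 = 0
Slack at optimum:
  C1: slack = 3.5
  C2: slack = 0 (binding)
  C3: slack = 5
  x1 ≥ 0: x1 = 3.5
  x2 ≥ 0: x2 = 0 (binding)
Binding constraints: C2, x2 ≥ 0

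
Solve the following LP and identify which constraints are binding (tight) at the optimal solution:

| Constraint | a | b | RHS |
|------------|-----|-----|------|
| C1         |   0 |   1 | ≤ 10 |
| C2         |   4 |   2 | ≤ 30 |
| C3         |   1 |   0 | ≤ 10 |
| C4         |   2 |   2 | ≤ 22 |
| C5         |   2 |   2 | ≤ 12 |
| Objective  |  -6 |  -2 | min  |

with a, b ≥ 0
Optimal: a = 6, b = 0
Slack at optimum:
  C1: slack = 10
  C2: slack = 6
  C3: slack = 4
  C4: slack = 10
  C5: slack = 0 (binding)
  a ≥ 0: a = 6
  b ≥ 0: b = 0 (binding)
Binding constraints: C5, b ≥ 0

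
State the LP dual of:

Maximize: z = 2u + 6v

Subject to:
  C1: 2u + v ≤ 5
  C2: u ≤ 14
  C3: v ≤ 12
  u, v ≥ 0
Minimize: z = 5y1 + 14y2 + 12y3

Subject to:
  C1: -2y1 - y2 ≤ -2
  C2: -y1 - y3 ≤ -6
  y1, y2, y3 ≥ 0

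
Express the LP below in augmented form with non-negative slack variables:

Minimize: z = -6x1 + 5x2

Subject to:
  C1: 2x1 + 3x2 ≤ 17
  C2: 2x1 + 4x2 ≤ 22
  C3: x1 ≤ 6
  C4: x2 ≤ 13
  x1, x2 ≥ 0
min z = -6x1 + 5x2

s.t.
  2x1 + 3x2 + s1 = 17
  2x1 + 4x2 + s2 = 22
  x1 + s3 = 6
  x2 + s4 = 13
  x1, x2, s1, s2, s3, s4 ≥ 0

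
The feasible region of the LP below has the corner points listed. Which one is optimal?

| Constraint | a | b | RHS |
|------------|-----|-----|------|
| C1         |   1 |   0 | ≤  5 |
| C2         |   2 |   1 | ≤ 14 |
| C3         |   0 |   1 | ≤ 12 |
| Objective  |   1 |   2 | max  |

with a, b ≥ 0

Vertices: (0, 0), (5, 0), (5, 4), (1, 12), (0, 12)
Evaluating z = a + 2b at each vertex:
  (0, 0): z = 0
  (5, 0): z = 5
  (5, 4): z = 13
  (1, 12): z = 25
  (0, 12): z = 24

The largest value is z = 25, attained at (1, 12).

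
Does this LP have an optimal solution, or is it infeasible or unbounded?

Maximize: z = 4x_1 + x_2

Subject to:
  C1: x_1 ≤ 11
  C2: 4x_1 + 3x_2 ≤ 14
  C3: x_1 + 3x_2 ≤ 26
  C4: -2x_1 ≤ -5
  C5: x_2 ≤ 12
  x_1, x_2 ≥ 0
The point (3.5, 0) satisfies every constraint, so the LP is feasible; the constraints give x_1 ≤ 11 and x_2 ≤ 12, which with x_1, x_2 ≥ 0 keep the feasible region inside a bounded box. A feasible, bounded LP attains a finite optimum at a vertex.

The LP has an optimal solution: (3.5, 0) with z = 14.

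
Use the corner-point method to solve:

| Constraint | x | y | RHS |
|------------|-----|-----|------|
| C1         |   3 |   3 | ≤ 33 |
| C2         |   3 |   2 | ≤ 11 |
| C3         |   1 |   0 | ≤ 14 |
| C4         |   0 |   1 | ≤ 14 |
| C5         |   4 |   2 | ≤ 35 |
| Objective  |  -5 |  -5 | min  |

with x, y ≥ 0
x = 0, y = 5.5, z = -27.5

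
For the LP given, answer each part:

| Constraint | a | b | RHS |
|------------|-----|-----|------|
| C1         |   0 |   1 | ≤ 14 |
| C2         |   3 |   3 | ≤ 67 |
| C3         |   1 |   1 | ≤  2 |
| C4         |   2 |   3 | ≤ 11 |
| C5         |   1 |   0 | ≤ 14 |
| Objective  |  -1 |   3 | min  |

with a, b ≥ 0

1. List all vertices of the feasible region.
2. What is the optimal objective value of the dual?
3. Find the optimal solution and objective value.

1. (0, 0), (2, 0), (0, 2)
2. -2 (by strong duality, equal to the primal optimum)
3. a = 2, b = 0, z = -2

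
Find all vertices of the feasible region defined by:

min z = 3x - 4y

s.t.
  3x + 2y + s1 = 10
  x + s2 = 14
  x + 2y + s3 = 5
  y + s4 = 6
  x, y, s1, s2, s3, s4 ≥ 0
Each vertex is the intersection of two constraint boundaries that also satisfies all remaining constraints:
  x = 0 and y = 0 → (0, 0)
  3x + 2y = 10 and y = 0 → (3.333, 0)
  3x + 2y = 10 and x + 2y = 5 → (2.5, 1.25)
  x + 2y = 5 and x = 0 → (0, 2.5)

Vertices: (0, 0), (3.333, 0), (2.5, 1.25), (0, 2.5)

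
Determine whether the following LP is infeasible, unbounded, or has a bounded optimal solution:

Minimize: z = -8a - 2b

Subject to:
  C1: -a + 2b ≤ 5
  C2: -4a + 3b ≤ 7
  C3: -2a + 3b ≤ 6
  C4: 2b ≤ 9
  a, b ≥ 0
Feasible point: (0, 0) satisfies every constraint, so the LP is feasible.
Direction d = (1, 0): for each constraint row a, a·d ≤ 0 —
  (-1)(1) + (2)(0) = -1 ≤ 0
  (-4)(1) + (3)(0) = -4 ≤ 0
  (-2)(1) + (3)(0) = -2 ≤ 0
  (0)(1) + (2)(0) = 0 ≤ 0
and d ≥ 0, so (0, 0) + t·d stays feasible for every t ≥ 0. Along this ray z = -8a - 2b changes by -8 per unit t, so z → −∞.

The LP is unbounded; z can be made arbitrarily small.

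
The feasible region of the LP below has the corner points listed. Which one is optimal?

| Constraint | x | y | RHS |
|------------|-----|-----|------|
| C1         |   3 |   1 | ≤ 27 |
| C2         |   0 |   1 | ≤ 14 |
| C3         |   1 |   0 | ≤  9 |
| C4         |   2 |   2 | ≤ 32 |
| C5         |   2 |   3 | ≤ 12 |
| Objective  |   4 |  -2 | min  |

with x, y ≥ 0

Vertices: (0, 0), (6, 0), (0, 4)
Evaluating z = 4x - 2y at each vertex:
  (0, 0): z = 0
  (6, 0): z = 24
  (0, 4): z = -8

The smallest value is z = -8, attained at (0, 4).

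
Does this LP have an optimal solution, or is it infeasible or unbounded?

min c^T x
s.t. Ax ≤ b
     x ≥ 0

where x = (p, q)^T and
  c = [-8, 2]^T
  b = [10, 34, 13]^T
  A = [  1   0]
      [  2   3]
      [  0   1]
The point (10, 0) satisfies every constraint, so the LP is feasible; the constraints give p ≤ 10 and q ≤ 13, which with p, q ≥ 0 keep the feasible region inside a bounded box. A feasible, bounded LP attains a finite optimum at a vertex.

Evaluating z = -8p + 2q at each vertex:
  (0, 0): z = 0
  (10, 0): z = -80
  (10, 4.667): z = -70.67
  (0, 11.33): z = 22.67

The LP has an optimal solution: (10, 0) with z = -80.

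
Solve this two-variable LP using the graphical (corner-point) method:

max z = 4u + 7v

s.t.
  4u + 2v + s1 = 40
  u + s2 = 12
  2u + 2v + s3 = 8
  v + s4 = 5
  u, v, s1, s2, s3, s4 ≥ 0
u = 0, v = 4, z = 28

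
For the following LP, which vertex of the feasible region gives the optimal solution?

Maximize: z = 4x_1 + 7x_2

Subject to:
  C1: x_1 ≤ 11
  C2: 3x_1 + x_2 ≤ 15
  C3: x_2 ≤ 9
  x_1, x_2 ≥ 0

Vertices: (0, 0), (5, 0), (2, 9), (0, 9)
(2, 9) with z = 71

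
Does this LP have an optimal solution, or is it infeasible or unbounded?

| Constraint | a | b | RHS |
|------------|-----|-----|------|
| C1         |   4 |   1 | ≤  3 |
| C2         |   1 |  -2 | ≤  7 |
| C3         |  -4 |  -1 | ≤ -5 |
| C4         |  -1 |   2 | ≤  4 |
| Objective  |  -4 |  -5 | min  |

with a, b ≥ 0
C1 requires 4a + b ≤ 3, while C3 (-4a - b ≤ -5) is equivalent to 4a + b ≥ 5. Together they would need 5 ≤ 4a + b ≤ 3, which is impossible since 5 > 3. No point satisfies all constraints.

Infeasible: no point satisfies all constraints simultaneously.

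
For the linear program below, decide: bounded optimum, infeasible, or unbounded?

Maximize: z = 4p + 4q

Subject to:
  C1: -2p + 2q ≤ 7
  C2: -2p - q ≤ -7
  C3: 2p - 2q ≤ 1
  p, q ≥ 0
Feasible point: (2, 3) satisfies every constraint, so the LP is feasible.
Direction d = (1, 1): for each constraint row a, a·d ≤ 0 —
  (-2)(1) + (2)(1) = 0 ≤ 0
  (-2)(1) + (-1)(1) = -3 ≤ 0
  (2)(1) + (-2)(1) = 0 ≤ 0
and d ≥ 0, so (2, 3) + t·d stays feasible for every t ≥ 0. Along this ray z = 4p + 4q changes by 8 per unit t, so z → +∞.

Unbounded: there is a feasible ray along which z → +∞.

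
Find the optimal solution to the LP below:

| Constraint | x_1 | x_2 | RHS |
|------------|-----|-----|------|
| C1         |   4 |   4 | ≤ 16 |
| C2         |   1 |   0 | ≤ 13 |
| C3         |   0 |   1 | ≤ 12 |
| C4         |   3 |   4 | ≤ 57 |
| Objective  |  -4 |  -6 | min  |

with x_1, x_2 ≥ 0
Each vertex is the intersection of two constraint boundaries that also satisfies all remaining constraints:
  x_1 = 0 and x_2 = 0 → (0, 0)
  4x_1 + 4x_2 = 16 and x_2 = 0 → (4, 0)
  4x_1 + 4x_2 = 16 and x_1 = 0 → (0, 4)

Evaluating z = -4x_1 - 6x_2 at each vertex:
  (0, 0): z = 0
  (4, 0): z = -16
  (0, 4): z = -24

The minimum is at (0, 4) with z = -24.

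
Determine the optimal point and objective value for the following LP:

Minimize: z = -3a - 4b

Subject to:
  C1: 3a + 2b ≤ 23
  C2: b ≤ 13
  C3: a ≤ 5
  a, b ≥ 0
Each vertex is the intersection of two constraint boundaries that also satisfies all remaining constraints:
  a = 0 and b = 0 → (0, 0)
  a = 5 and b = 0 → (5, 0)
  3a + 2b = 23 and a = 5 → (5, 4)
  3a + 2b = 23 and a = 0 → (0, 11.5)

Evaluating z = -3a - 4b at each vertex:
  (0, 0): z = 0
  (5, 0): z = -15
  (5, 4): z = -31
  (0, 11.5): z = -46

The minimum is at (0, 11.5) with z = -46.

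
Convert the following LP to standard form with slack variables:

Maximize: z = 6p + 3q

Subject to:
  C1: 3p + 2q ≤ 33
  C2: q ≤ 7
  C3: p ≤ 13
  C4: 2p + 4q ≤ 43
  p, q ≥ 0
max z = 6p + 3q

s.t.
  3p + 2q + s1 = 33
  q + s2 = 7
  p + s3 = 13
  2p + 4q + s4 = 43
  p, q, s1, s2, s3, s4 ≥ 0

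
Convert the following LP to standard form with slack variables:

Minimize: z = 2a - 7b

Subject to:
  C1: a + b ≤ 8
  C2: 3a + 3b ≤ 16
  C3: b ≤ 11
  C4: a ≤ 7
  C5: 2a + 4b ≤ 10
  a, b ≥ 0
min z = 2a - 7b

s.t.
  a + b + s1 = 8
  3a + 3b + s2 = 16
  b + s3 = 11
  a + s4 = 7
  2a + 4b + s5 = 10
  a, b, s1, s2, s3, s4, s5 ≥ 0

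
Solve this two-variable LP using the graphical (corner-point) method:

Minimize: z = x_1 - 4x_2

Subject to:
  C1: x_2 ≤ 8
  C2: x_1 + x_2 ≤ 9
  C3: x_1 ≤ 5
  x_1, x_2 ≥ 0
Each vertex is the intersection of two constraint boundaries that also satisfies all remaining constraints:
  x_1 = 0 and x_2 = 0 → (0, 0)
  x_1 = 5 and x_2 = 0 → (5, 0)
  x_1 + x_2 = 9 and x_1 = 5 → (5, 4)
  x_2 = 8 and x_1 + x_2 = 9 → (1, 8)
  x_2 = 8 and x_1 = 0 → (0, 8)

Evaluating z = x_1 - 4x_2 at each vertex:
  (0, 0): z = 0
  (5, 0): z = 5
  (5, 4): z = -11
  (1, 8): z = -31
  (0, 8): z = -32

The minimum is at (0, 8) with z = -32.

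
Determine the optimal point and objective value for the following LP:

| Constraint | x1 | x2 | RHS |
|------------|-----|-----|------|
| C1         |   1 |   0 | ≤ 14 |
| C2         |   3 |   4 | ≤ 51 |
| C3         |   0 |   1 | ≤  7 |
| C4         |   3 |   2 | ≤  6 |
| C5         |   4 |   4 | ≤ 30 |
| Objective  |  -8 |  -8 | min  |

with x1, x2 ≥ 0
Each vertex is the intersection of two constraint boundaries that also satisfies all remaining constraints:
  x1 = 0 and x2 = 0 → (0, 0)
  3x1 + 2x2 = 6 and x2 = 0 → (2, 0)
  3x1 + 2x2 = 6 and x1 = 0 → (0, 3)

Evaluating z = -8x1 - 8x2 at each vertex:
  (0, 0): z = 0
  (2, 0): z = -16
  (0, 3): z = -24

The minimum is at (0, 3) with z = -24.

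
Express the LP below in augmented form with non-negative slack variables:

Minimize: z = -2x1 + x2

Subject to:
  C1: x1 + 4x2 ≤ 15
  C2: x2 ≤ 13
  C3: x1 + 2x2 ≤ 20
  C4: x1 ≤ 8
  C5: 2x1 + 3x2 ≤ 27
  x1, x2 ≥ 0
min z = -2x1 + x2

s.t.
  x1 + 4x2 + s1 = 15
  x2 + s2 = 13
  x1 + 2x2 + s3 = 20
  x1 + s4 = 8
  2x1 + 3x2 + s5 = 27
  x1, x2, s1, s2, s3, s4, s5 ≥ 0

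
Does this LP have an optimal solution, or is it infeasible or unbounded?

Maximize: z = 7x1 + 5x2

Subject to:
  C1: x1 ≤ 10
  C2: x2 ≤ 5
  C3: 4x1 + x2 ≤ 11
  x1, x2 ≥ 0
The point (1.5, 5) satisfies every constraint, so the LP is feasible; the constraints give x1 ≤ 10 and x2 ≤ 5, which with x1, x2 ≥ 0 keep the feasible region inside a bounded box. A feasible, bounded LP attains a finite optimum at a vertex.

Feasible with finite optimum z* = 35.5 at (1.5, 5).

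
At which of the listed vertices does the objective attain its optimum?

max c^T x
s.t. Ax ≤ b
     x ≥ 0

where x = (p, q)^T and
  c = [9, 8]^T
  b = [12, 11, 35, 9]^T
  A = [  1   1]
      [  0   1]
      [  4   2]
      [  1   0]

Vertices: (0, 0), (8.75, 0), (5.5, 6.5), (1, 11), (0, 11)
Evaluating z = 9p + 8q at each vertex:
  (0, 0): z = 0
  (8.75, 0): z = 78.75
  (5.5, 6.5): z = 101.5
  (1, 11): z = 97
  (0, 11): z = 88

The largest value is z = 101.5, attained at (5.5, 6.5).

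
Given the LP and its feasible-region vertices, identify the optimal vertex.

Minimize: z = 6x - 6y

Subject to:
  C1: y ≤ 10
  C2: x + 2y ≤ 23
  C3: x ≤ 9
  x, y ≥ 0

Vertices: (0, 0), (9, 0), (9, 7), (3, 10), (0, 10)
Evaluating z = 6x - 6y at each vertex:
  (0, 0): z = 0
  (9, 0): z = 54
  (9, 7): z = 12
  (3, 10): z = -42
  (0, 10): z = -60

The smallest value is z = -60, attained at (0, 10).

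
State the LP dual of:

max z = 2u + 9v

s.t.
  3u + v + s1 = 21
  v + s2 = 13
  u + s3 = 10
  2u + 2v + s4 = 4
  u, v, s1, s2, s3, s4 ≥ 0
Minimize: z = 21y1 + 13y2 + 10y3 + 4y4

Subject to:
  C1: -3y1 - y3 - 2y4 ≤ -2
  C2: -y1 - y2 - 2y4 ≤ -9
  y1, y2, y3, y4 ≥ 0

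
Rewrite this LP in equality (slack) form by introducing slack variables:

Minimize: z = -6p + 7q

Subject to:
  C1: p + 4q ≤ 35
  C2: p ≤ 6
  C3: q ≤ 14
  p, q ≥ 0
min z = -6p + 7q

s.t.
  p + 4q + s1 = 35
  p + s2 = 6
  q + s3 = 14
  p, q, s1, s2, s3 ≥ 0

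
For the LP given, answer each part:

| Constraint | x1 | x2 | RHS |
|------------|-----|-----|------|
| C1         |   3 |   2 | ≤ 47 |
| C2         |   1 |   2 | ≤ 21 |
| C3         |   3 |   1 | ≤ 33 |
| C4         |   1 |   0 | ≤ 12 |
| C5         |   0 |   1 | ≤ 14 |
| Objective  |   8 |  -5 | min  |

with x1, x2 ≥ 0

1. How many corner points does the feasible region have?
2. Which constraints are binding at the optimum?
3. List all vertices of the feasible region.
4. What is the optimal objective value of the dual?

1. 4
2. C2, x1 ≥ 0
3. (0, 0), (11, 0), (9, 6), (0, 10.5)
4. -52.5 (by strong duality, equal to the primal optimum)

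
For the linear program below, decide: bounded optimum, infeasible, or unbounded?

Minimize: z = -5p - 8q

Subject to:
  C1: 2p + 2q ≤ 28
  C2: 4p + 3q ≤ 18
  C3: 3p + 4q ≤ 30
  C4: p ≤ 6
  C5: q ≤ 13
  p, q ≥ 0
The point (0, 6) satisfies every constraint, so the LP is feasible; the constraints give p ≤ 6 and q ≤ 13, which with p, q ≥ 0 keep the feasible region inside a bounded box. A feasible, bounded LP attains a finite optimum at a vertex.

Bounded optimum: z* = -48 at (0, 6).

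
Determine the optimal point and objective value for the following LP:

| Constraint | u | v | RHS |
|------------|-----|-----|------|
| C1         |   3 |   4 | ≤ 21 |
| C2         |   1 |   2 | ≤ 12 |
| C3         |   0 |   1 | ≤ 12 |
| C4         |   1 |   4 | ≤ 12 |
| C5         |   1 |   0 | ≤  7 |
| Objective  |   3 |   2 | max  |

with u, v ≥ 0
u = 7, v = 0, z = 21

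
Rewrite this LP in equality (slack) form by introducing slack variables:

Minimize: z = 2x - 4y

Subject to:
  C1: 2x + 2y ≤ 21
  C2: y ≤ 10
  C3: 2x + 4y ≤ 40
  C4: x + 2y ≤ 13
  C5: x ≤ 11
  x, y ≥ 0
min z = 2x - 4y

s.t.
  2x + 2y + s1 = 21
  y + s2 = 10
  2x + 4y + s3 = 40
  x + 2y + s4 = 13
  x + s5 = 11
  x, y, s1, s2, s3, s4, s5 ≥ 0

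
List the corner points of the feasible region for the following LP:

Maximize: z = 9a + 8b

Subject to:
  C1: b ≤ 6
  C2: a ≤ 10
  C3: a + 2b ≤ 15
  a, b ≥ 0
Each vertex is the intersection of two constraint boundaries that also satisfies all remaining constraints:
  a = 0 and b = 0 → (0, 0)
  a = 10 and b = 0 → (10, 0)
  a = 10 and a + 2b = 15 → (10, 2.5)
  b = 6 and a + 2b = 15 → (3, 6)
  b = 6 and a = 0 → (0, 6)

Vertices: (0, 0), (10, 0), (10, 2.5), (3, 6), (0, 6)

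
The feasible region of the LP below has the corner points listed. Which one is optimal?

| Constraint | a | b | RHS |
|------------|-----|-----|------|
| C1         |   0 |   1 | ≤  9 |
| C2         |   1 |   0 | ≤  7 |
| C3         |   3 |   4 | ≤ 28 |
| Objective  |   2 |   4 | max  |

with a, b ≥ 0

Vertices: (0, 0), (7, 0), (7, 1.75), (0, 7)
Evaluating z = 2a + 4b at each vertex:
  (0, 0): z = 0
  (7, 0): z = 14
  (7, 1.75): z = 21
  (0, 7): z = 28

The largest value is z = 28, attained at (0, 7).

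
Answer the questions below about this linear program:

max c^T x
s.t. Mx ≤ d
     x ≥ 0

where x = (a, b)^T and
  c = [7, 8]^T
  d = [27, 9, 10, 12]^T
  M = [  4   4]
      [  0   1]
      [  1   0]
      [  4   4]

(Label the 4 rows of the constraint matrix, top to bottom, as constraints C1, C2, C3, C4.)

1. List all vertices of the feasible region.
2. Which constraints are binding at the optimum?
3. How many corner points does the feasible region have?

1. (0, 0), (3, 0), (0, 3)
2. C4, a ≥ 0
3. 3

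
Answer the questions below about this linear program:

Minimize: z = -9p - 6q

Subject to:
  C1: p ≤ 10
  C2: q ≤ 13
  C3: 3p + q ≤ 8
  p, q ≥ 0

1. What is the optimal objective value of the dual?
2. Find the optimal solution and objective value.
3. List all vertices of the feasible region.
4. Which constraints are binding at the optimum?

1. -48 (by strong duality, equal to the primal optimum)
2. p = 0, q = 8, z = -48
3. (0, 0), (2.667, 0), (0, 8)
4. C3, p ≥ 0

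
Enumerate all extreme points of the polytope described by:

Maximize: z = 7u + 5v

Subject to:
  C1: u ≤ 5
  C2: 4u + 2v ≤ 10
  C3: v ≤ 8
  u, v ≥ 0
Each vertex is the intersection of two constraint boundaries that also satisfies all remaining constraints:
  u = 0 and v = 0 → (0, 0)
  4u + 2v = 10 and v = 0 → (2.5, 0)
  4u + 2v = 10 and u = 0 → (0, 5)

Vertices: (0, 0), (2.5, 0), (0, 5)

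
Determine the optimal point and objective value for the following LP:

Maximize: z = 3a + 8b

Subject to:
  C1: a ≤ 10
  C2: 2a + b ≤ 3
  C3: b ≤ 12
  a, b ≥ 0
a = 0, b = 3, z = 24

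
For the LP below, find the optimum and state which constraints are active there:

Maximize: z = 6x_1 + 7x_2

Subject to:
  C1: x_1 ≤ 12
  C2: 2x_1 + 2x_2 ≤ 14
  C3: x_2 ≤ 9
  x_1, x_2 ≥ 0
Optimal: x_1 = 0, x_2 = 7
Slack at optimum:
  C1: slack = 12
  C2: slack = 0 (binding)
  C3: slack = 2
  x_1 ≥ 0: x_1 = 0 (binding)
  x_2 ≥ 0: x_2 = 7
Binding constraints: C2, x_1 ≥ 0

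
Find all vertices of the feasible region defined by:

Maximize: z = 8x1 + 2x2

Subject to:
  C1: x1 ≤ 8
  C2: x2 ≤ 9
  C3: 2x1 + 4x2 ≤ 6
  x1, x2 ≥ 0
Each vertex is the intersection of two constraint boundaries that also satisfies all remaining constraints:
  x1 = 0 and x2 = 0 → (0, 0)
  2x1 + 4x2 = 6 and x2 = 0 → (3, 0)
  2x1 + 4x2 = 6 and x1 = 0 → (0, 1.5)

Vertices: (0, 0), (3, 0), (0, 1.5)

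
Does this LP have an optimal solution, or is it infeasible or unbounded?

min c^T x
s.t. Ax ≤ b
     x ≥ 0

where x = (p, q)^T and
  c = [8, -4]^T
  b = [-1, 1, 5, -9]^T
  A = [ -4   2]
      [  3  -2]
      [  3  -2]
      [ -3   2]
One constraint requires 3p - 2q ≤ 1, while the constraint -3p + 2q ≤ -9 is equivalent to 3p - 2q ≥ 9. Together they would need 9 ≤ 3p - 2q ≤ 1, which is impossible since 9 > 1. No point satisfies all constraints.

Infeasible — the constraint set is empty.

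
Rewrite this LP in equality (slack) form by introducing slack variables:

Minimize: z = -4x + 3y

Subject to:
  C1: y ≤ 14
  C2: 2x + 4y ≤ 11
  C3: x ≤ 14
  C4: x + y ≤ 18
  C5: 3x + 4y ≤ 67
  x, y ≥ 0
min z = -4x + 3y

s.t.
  y + s1 = 14
  2x + 4y + s2 = 11
  x + s3 = 14
  x + y + s4 = 18
  3x + 4y + s5 = 67
  x, y, s1, s2, s3, s4, s5 ≥ 0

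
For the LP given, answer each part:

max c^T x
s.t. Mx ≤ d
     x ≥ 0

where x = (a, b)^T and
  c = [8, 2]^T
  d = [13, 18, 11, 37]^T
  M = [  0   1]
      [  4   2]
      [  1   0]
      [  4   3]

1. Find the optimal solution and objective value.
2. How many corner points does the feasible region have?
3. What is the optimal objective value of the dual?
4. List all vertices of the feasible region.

1. a = 4.5, b = 0, z = 36
2. 3
3. 36 (by strong duality, equal to the primal optimum)
4. (0, 0), (4.5, 0), (0, 9)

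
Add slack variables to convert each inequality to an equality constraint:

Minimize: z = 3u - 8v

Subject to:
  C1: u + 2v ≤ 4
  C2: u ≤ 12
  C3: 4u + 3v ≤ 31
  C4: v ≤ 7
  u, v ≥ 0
min z = 3u - 8v

s.t.
  u + 2v + s1 = 4
  u + s2 = 12
  4u + 3v + s3 = 31
  v + s4 = 7
  u, v, s1, s2, s3, s4 ≥ 0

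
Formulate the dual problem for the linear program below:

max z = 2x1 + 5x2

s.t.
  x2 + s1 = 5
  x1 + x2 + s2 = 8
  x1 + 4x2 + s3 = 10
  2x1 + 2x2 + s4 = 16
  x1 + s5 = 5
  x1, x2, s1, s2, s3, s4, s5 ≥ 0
Minimize: z = 5y1 + 8y2 + 10y3 + 16y4 + 5y5

Subject to:
  C1: -y2 - y3 - 2y4 - y5 ≤ -2
  C2: -y1 - y2 - 4y3 - 2y4 ≤ -5
  y1, y2, y3, y4, y5 ≥ 0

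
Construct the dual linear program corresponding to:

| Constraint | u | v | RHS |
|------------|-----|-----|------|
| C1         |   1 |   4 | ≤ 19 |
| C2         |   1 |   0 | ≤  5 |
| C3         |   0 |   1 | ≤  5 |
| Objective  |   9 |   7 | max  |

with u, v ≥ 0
Minimize: z = 19y1 + 5y2 + 5y3

Subject to:
  C1: -y1 - y2 ≤ -9
  C2: -4y1 - y3 ≤ -7
  y1, y2, y3 ≥ 0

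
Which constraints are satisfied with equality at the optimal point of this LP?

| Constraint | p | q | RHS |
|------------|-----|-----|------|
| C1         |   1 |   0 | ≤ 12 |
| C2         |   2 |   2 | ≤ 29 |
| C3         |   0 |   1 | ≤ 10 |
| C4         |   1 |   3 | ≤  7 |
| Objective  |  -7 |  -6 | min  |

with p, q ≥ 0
Optimal: p = 7, q = 0
Binding: C4, q ≥ 0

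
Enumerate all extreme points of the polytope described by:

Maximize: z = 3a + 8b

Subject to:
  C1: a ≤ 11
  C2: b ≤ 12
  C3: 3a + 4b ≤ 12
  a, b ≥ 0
Each vertex is the intersection of two constraint boundaries that also satisfies all remaining constraints:
  a = 0 and b = 0 → (0, 0)
  3a + 4b = 12 and b = 0 → (4, 0)
  3a + 4b = 12 and a = 0 → (0, 3)

Vertices: (0, 0), (4, 0), (0, 3)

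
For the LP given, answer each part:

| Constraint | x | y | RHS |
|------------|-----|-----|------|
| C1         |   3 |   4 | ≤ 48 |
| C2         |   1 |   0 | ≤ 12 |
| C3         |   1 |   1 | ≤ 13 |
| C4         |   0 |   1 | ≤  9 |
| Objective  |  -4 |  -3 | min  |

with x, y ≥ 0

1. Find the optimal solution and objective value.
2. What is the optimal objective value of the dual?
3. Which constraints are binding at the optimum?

1. x = 12, y = 1, z = -51
2. -51 (by strong duality, equal to the primal optimum)
3. C2, C3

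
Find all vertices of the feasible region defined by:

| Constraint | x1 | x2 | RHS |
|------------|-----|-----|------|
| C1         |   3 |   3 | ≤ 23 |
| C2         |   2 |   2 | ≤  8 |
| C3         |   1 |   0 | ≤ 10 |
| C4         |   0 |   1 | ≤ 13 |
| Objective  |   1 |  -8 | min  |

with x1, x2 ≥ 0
Each vertex is the intersection of two constraint boundaries that also satisfies all remaining constraints:
  x1 = 0 and x2 = 0 → (0, 0)
  2x1 + 2x2 = 8 and x2 = 0 → (4, 0)
  2x1 + 2x2 = 8 and x1 = 0 → (0, 4)

Vertices: (0, 0), (4, 0), (0, 4)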